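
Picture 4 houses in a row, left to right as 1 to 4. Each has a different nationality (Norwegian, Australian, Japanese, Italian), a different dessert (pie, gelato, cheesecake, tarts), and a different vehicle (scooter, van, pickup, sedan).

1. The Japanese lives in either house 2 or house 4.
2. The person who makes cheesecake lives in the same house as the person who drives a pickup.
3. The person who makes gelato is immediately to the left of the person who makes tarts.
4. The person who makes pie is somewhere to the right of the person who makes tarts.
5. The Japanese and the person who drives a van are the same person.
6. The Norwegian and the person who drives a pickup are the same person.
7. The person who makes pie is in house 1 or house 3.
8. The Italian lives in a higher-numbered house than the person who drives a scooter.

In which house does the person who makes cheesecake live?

4

By clue 7, the person who makes pie is in house 3.
The only dessert still possible for house 2 is tarts.
House 4's dessert must be cheesecake (nothing else left).
From clue 2, the person who drives a pickup must be in house 4.
The Norwegian is in house 4 (clue 6).
So house 1 gets Australian for nationality.
House 2 nationality: only Japanese fits.
So house 3 gets Italian for nationality.
That leaves gelato as the dessert for house 1.
House 2's vehicle must be van (nothing else left).
House 3 vehicle: only sedan fits.
House 1's vehicle must be scooter (nothing else left).
So: house 1 = Australian/gelato/scooter, house 2 = Japanese/tarts/van, house 3 = Italian/pie/sedan, house 4 = Norwegian/cheesecake/pickup.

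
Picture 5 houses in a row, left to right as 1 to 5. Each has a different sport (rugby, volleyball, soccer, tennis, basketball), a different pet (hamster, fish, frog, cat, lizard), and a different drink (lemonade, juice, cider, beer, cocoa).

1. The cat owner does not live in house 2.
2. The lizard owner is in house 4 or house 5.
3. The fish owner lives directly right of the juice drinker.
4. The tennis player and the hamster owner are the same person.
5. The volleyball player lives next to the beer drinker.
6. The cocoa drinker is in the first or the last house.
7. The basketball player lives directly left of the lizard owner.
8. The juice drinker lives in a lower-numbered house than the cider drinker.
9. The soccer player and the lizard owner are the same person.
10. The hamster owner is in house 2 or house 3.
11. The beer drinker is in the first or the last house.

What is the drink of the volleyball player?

lemonade

That leaves rugby as the sport for house 1.
That leaves soccer as the sport for house 5.
By clue 9, the lizard owner is in house 5.
Clue 7: the basketball player is in house 4.
So house 3 gets tennis for sport.
Clue 4 places the hamster owner in house 3.
Clue 5: the beer drinker is in house 1.
House 2 sport: only volleyball fits.
The only drink still possible for house 5 is cocoa.
The fish owner is in house 4 (clue 3).
The juice drinker is in house 3 (clue 3).
By clue 8, the cider drinker is in house 4.
House 1's pet must be cat (nothing else left).
House 2 pet: only frog fits.
House 2 drink: only lemonade fits.
So: house 1 = rugby/cat/beer, house 2 = volleyball/frog/lemonade, house 3 = tennis/hamster/juice, house 4 = basketball/fish/cider, house 5 = soccer/lizard/cocoa.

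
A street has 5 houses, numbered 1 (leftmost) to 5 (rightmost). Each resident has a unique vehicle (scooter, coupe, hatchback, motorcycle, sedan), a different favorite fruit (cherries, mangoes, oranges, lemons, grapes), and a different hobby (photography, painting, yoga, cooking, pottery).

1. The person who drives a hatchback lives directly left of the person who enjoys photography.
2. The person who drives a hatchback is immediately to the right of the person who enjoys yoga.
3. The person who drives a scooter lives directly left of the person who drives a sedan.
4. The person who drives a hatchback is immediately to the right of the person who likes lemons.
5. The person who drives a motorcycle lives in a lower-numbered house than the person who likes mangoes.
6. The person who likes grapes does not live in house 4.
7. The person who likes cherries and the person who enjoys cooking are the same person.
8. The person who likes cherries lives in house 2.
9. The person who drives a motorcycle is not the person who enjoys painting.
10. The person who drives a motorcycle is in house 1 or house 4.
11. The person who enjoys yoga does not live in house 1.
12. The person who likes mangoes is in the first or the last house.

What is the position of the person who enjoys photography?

By clue 8, the person who likes cherries is in house 2.
From clue 12, the person who likes mangoes must be in house 5.
So house 4 gets oranges for favorite fruit.
By clue 4, the person who drives a hatchback is in house 4.
The person who likes lemons is in house 3 (clue 4).
Clue 7 places the person who enjoys cooking in house 2.
House 1 vehicle: only motorcycle fits.
The only favorite fruit still possible for house 1 is grapes.
The person who enjoys photography is in house 5 (clue 1).
The person who drives a scooter is in house 2 (clue 3).
From clue 3, the person who drives a sedan must be in house 3.
House 5 vehicle: only coupe fits.
House 1 hobby: only pottery fits.
So house 3 gets yoga for hobby.
House 4 hobby: only painting fits.
So: house 1 = motorcycle/grapes/pottery, house 2 = scooter/cherries/cooking, house 3 = sedan/lemons/yoga, house 4 = hatchback/oranges/painting, house 5 = coupe/mangoes/photography.

5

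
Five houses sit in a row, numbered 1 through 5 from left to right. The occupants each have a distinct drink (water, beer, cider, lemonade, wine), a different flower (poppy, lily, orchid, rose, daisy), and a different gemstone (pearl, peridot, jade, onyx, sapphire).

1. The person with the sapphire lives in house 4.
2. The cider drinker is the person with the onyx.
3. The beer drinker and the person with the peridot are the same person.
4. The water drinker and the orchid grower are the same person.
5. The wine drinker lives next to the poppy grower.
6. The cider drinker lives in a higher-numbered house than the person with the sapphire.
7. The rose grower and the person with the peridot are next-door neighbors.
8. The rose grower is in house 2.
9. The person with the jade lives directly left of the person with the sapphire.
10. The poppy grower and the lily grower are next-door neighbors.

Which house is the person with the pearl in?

2

Clue 1 places the person with the sapphire in house 4.
By clue 6, the cider drinker is in house 5.
From clue 8, the rose grower must be in house 2.
Clue 9 places the person with the jade in house 3.
Clue 2: the person with the onyx is in house 5.
By clue 7, the person with the peridot is in house 1.
House 2 gemstone: only pearl fits.
Clue 3: the beer drinker is in house 1.
House 1 flower: only daisy fits.
The water drinker is narrowed to house 3 or 4; consider each.
Placing it in house 4 leads to a contradiction, so it's in house 3.
From clue 4, the orchid grower must be in house 3.
By clue 5, the wine drinker is in house 4.
Clue 5 places the poppy grower in house 5.
By clue 10, the lily grower is in house 4.
House 2's drink must be lemonade (nothing else left).
So: house 1 = beer/daisy/peridot, house 2 = lemonade/rose/pearl, house 3 = water/orchid/jade, house 4 = wine/lily/sapphire, house 5 = cider/poppy/onyx.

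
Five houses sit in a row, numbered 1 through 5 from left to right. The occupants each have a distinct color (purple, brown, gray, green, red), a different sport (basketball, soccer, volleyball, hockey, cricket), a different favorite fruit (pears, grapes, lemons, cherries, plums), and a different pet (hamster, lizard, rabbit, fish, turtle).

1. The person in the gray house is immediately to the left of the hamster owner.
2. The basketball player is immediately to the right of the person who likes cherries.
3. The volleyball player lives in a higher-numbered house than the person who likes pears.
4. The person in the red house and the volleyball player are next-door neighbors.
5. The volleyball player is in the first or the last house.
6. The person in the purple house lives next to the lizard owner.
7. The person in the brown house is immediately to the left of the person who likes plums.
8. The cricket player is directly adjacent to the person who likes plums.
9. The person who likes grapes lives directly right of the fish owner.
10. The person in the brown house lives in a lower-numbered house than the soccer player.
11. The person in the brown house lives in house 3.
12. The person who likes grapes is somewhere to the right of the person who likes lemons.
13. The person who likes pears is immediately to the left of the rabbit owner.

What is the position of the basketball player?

2

By clue 5, the volleyball player is in house 5.
Clue 11: the person in the brown house is in house 3.
Clue 4: the person in the red house is in house 4.
From clue 7, the person who likes plums must be in house 4.
The cricket player is in house 3 (clue 8).
Clue 10: the soccer player is in house 4.
House 1's sport must be hockey (nothing else left).
House 2 sport: only basketball fits.
That leaves grapes as the favorite fruit for house 5.
Clue 2 places the person who likes cherries in house 1.
Clue 9 places the fish owner in house 4.
The only pet still possible for house 5 is turtle.
Clue 13: the person who likes pears is in house 2.
Clue 13: the rabbit owner is in house 3.
That leaves green as the color for house 5.
That leaves lemons as the favorite fruit for house 3.
The only pet still possible for house 1 is lizard.
So house 2 gets hamster for pet.
Clue 1 places the person in the gray house in house 1.
By clue 6, the person in the purple house is in house 2.
So: house 1 = gray/hockey/cherries/lizard, house 2 = purple/basketball/pears/hamster, house 3 = brown/cricket/lemons/rabbit, house 4 = red/soccer/plums/fish, house 5 = green/volleyball/grapes/turtle.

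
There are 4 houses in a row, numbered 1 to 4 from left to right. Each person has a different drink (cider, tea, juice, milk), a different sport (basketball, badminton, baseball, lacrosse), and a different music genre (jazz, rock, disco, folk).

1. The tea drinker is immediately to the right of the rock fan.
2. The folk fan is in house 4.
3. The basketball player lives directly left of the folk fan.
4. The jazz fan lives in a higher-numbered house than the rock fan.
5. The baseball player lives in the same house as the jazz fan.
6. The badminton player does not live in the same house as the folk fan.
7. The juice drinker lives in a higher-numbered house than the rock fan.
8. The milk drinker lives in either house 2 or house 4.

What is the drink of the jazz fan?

The folk fan is in house 4 (clue 2).
Clue 3: the basketball player is in house 3.
House 1's drink must be cider (nothing else left).
By clue 5, the baseball player is in house 2.
By clue 5, the jazz fan is in house 2.
House 4's sport must be lacrosse (nothing else left).
House 1 music genre: only rock fits.
House 3 music genre: only disco fits.
From clue 1, the tea drinker must be in house 2.
So house 3 gets juice for drink.
The only drink still possible for house 4 is milk.
That leaves badminton as the sport for house 1.
So: house 1 = cider/badminton/rock, house 2 = tea/baseball/jazz, house 3 = juice/basketball/disco, house 4 = milk/lacrosse/folk.

tea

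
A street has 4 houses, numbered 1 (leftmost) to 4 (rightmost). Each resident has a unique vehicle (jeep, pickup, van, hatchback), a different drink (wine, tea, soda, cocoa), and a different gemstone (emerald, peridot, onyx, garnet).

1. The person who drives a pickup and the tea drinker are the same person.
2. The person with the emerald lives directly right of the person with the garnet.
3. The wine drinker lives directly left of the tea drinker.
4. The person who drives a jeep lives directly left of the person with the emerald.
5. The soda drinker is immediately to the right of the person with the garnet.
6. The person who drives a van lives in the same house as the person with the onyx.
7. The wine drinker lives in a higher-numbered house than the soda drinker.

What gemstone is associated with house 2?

The wine drinker is in house 3 (clue 7).
From clue 7, the soda drinker must be in house 2.
House 1's drink must be cocoa (nothing else left).
House 4 drink: only tea fits.
From clue 1, the person who drives a pickup must be in house 4.
From clue 5, the person with the garnet must be in house 1.
From clue 2, the person with the emerald must be in house 2.
The person who drives a jeep is in house 1 (clue 4).
The only gemstone still possible for house 3 is onyx.
That leaves peridot as the gemstone for house 4.
Clue 6 places the person who drives a van in house 3.
The only vehicle still possible for house 2 is hatchback.
So: house 1 = jeep/cocoa/garnet, house 2 = hatchback/soda/emerald, house 3 = van/wine/onyx, house 4 = pickup/tea/peridot.

emerald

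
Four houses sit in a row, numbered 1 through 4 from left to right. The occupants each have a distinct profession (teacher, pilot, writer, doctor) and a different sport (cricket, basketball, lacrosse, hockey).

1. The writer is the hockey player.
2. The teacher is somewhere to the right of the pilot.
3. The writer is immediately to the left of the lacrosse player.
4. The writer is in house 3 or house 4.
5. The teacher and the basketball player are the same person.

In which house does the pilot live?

The writer is in house 3 (clue 4).
By clue 1, the hockey player is in house 3.
The lacrosse player is in house 4 (clue 3).
The only sport still possible for house 1 is cricket.
The only sport still possible for house 2 is basketball.
By clue 5, the teacher is in house 2.
That leaves pilot as the profession for house 1.
So house 4 gets doctor for profession.
So: house 1 = pilot/cricket, house 2 = teacher/basketball, house 3 = writer/hockey, house 4 = doctor/lacrosse.

1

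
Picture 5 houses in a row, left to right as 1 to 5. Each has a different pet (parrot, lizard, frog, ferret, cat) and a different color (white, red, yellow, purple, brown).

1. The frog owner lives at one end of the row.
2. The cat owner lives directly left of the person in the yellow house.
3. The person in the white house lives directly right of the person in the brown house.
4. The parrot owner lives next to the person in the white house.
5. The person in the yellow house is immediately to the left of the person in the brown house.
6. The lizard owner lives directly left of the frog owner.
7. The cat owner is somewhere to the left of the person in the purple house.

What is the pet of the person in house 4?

lizard

From clue 6, the lizard owner must be in house 4.
The frog owner is in house 5 (clue 6).
So house 1 gets red for color.
Clue 4 places the parrot owner in house 3.
Clue 4: the person in the white house is in house 4.
House 3's color must be brown (nothing else left).
So house 5 gets purple for color.
Clue 2 places the cat owner in house 1.
The only pet still possible for house 2 is ferret.
The only color still possible for house 2 is yellow.
So: house 1 = cat/red, house 2 = ferret/yellow, house 3 = parrot/brown, house 4 = lizard/white, house 5 = frog/purple.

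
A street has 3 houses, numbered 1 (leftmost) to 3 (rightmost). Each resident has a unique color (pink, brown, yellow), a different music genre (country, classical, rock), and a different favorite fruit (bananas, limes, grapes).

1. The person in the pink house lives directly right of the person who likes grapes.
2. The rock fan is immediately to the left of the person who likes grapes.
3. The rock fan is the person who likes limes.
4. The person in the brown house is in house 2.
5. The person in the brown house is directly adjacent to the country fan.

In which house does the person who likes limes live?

1

Clue 2: the rock fan is in house 1.
Clue 2 places the person who likes grapes in house 2.
Clue 3: the person who likes limes is in house 1.
Clue 4 places the person in the brown house in house 2.
The only color still possible for house 1 is yellow.
House 3's color must be pink (nothing else left).
House 2's music genre must be classical (nothing else left).
That leaves country as the music genre for house 3.
The only favorite fruit still possible for house 3 is bananas.
So: house 1 = yellow/rock/limes, house 2 = brown/classical/grapes, house 3 = pink/country/bananas.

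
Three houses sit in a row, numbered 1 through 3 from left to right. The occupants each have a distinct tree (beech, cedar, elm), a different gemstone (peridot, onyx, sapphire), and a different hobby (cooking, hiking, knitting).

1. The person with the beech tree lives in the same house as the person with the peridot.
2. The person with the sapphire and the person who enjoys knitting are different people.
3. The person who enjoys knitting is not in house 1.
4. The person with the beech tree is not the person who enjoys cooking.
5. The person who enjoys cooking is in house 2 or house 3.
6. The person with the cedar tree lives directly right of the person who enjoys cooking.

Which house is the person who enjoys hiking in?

1

From clue 6, the person with the cedar tree must be in house 3.
From clue 6, the person who enjoys cooking must be in house 2.
The only hobby still possible for house 1 is hiking.
The only hobby still possible for house 3 is knitting.
By clue 4, the person with the beech tree is in house 1.
House 2's tree must be elm (nothing else left).
So house 3 gets onyx for gemstone.
The person with the peridot is in house 1 (clue 1).
House 2 gemstone: only sapphire fits.
So: house 1 = beech/peridot/hiking, house 2 = elm/sapphire/cooking, house 3 = cedar/onyx/knitting.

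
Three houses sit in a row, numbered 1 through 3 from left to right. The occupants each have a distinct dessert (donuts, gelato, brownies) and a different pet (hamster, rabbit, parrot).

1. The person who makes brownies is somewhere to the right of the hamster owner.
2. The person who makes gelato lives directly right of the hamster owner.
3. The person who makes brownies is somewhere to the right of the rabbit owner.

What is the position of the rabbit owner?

2

That leaves donuts as the dessert for house 1.
House 3 pet: only parrot fits.
The person who makes brownies is narrowed to house 2 or 3; consider each.
Placing it in house 2 leads to a contradiction, so it's in house 3.
House 2 dessert: only gelato fits.
Clue 2: the hamster owner is in house 1.
That leaves rabbit as the pet for house 2.
So: house 1 = donuts/hamster, house 2 = gelato/rabbit, house 3 = brownies/parrot.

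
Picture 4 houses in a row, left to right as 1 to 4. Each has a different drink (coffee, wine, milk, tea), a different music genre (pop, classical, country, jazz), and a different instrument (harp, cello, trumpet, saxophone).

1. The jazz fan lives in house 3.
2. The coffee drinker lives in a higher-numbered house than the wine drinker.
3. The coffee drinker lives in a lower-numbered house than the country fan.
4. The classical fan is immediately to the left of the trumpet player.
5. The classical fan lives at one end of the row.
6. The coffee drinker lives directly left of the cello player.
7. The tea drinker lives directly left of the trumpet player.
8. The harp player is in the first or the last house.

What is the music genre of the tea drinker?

classical

By clue 1, the jazz fan is in house 3.
Clue 5: the classical fan is in house 1.
House 4's drink must be milk (nothing else left).
The only music genre still possible for house 2 is pop.
So house 4 gets country for music genre.
Clue 4 places the trumpet player in house 2.
From clue 7, the tea drinker must be in house 1.
House 3's drink must be coffee (nothing else left).
Clue 6: the cello player is in house 4.
House 2 drink: only wine fits.
The only instrument still possible for house 3 is saxophone.
That leaves harp as the instrument for house 1.
So: house 1 = tea/classical/harp, house 2 = wine/pop/trumpet, house 3 = coffee/jazz/saxophone, house 4 = milk/country/cello.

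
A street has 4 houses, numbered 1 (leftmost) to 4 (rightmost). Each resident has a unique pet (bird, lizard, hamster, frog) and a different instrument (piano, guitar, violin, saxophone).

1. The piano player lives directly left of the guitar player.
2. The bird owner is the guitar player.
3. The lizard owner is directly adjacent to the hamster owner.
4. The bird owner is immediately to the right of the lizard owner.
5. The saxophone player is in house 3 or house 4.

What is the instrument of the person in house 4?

saxophone

The saxophone player is narrowed to house 3 or 4; consider each.
Placing it in house 3 leads to a contradiction, so it's in house 4.
House 4 pet: only frog fits.
The bird owner is narrowed to house 2 or 3; consider each.
Placing it in house 2 leads to a contradiction, so it's in house 3.
By clue 2, the guitar player is in house 3.
The lizard owner is in house 2 (clue 4).
So house 1 gets hamster for pet.
From clue 1, the piano player must be in house 2.
House 1's instrument must be violin (nothing else left).
So: house 1 = hamster/violin, house 2 = lizard/piano, house 3 = bird/guitar, house 4 = frog/saxophone.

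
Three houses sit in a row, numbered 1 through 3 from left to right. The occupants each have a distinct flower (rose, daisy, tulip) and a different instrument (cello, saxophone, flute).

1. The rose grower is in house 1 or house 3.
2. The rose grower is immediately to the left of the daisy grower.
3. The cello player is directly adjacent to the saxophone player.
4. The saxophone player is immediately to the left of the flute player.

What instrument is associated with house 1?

cello

The rose grower is in house 1 (clue 2).
From clue 2, the daisy grower must be in house 2.
House 3's flower must be tulip (nothing else left).
The flute player is narrowed to house 2 or 3; consider each.
Placing it in house 2 leads to a contradiction, so it's in house 3.
By clue 4, the saxophone player is in house 2.
The only instrument still possible for house 1 is cello.
So: house 1 = rose/cello, house 2 = daisy/saxophone, house 3 = tulip/flute.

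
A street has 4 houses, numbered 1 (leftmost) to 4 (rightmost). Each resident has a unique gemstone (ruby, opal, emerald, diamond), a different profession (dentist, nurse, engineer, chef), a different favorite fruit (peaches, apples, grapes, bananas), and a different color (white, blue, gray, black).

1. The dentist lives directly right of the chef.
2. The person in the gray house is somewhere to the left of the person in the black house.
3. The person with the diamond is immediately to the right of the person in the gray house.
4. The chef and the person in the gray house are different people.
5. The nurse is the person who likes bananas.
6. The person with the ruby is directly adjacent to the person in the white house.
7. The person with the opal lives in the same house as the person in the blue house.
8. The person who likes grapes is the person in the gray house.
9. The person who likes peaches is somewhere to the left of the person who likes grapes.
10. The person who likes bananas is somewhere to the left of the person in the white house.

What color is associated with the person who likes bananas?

House 4 favorite fruit: only apples fits.
So house 1 gets blue for color.
By clue 7, the person with the opal is in house 1.
The person with the diamond is narrowed to house 3 or 4; consider each.
Placing it in house 3 leads to a contradiction, so it's in house 4.
From clue 3, the person in the gray house must be in house 3.
The person who likes grapes is in house 3 (clue 8).
So house 2 gets white for color.
House 4's color must be black (nothing else left).
From clue 6, the person with the ruby must be in house 3.
By clue 10, the person who likes bananas is in house 1.
So house 2 gets emerald for gemstone.
The only profession still possible for house 4 is engineer.
The only favorite fruit still possible for house 2 is peaches.
The nurse is in house 1 (clue 5).
House 2 profession: only chef fits.
House 3 profession: only dentist fits.
So: house 1 = opal/nurse/bananas/blue, house 2 = emerald/chef/peaches/white, house 3 = ruby/dentist/grapes/gray, house 4 = diamond/engineer/apples/black.

blue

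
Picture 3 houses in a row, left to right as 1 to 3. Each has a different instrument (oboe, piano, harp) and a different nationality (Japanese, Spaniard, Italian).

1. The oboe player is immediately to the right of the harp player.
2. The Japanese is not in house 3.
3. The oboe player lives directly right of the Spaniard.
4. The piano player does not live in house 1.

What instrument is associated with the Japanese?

oboe

House 1's instrument must be harp (nothing else left).
That leaves Italian as the nationality for house 3.
Clue 1: the oboe player is in house 2.
Clue 3: the Spaniard is in house 1.
That leaves piano as the instrument for house 3.
That leaves Japanese as the nationality for house 2.
So: house 1 = harp/Spaniard, house 2 = oboe/Japanese, house 3 = piano/Italian.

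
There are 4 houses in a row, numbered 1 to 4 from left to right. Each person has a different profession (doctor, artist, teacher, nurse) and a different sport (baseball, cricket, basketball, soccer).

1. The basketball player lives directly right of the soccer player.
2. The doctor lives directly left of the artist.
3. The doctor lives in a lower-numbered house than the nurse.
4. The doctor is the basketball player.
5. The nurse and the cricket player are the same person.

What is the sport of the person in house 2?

House 1 profession: only teacher fits.
The only profession still possible for house 2 is doctor.
Clue 2 places the artist in house 3.
Clue 4: the basketball player is in house 2.
The only profession still possible for house 4 is nurse.
That leaves soccer as the sport for house 1.
Clue 5 places the cricket player in house 4.
House 3 sport: only baseball fits.
So: house 1 = teacher/soccer, house 2 = doctor/basketball, house 3 = artist/baseball, house 4 = nurse/cricket.

basketball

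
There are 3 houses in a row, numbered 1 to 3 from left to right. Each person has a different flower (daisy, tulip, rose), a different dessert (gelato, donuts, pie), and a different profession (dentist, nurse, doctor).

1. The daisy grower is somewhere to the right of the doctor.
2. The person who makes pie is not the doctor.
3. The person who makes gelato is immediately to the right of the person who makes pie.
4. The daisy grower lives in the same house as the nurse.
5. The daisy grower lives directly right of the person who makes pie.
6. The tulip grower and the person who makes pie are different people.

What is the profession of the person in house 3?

The daisy grower is narrowed to house 2 or 3; consider each.
Placing it in house 2 leads to a contradiction, so it's in house 3.
From clue 4, the nurse must be in house 3.
Clue 5: the person who makes pie is in house 2.
The only flower still possible for house 1 is tulip.
That leaves rose as the flower for house 2.
The only dessert still possible for house 1 is donuts.
House 3 dessert: only gelato fits.
By clue 2, the doctor is in house 1.
That leaves dentist as the profession for house 2.
So: house 1 = tulip/donuts/doctor, house 2 = rose/pie/dentist, house 3 = daisy/gelato/nurse.

nurse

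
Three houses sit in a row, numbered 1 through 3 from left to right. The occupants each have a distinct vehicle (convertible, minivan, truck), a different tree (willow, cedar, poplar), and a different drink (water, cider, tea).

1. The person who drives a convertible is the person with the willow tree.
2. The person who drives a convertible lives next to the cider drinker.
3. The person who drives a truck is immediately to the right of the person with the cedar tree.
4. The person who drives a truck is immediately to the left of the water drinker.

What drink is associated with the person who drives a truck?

cider

The person who drives a truck is in house 2 (clue 4).
By clue 4, the water drinker is in house 3.
Clue 2 places the cider drinker in house 2.
Clue 3: the person with the cedar tree is in house 1.
House 2 tree: only poplar fits.
That leaves willow as the tree for house 3.
That leaves tea as the drink for house 1.
From clue 1, the person who drives a convertible must be in house 3.
The only vehicle still possible for house 1 is minivan.
So: house 1 = minivan/cedar/tea, house 2 = truck/poplar/cider, house 3 = convertible/willow/water.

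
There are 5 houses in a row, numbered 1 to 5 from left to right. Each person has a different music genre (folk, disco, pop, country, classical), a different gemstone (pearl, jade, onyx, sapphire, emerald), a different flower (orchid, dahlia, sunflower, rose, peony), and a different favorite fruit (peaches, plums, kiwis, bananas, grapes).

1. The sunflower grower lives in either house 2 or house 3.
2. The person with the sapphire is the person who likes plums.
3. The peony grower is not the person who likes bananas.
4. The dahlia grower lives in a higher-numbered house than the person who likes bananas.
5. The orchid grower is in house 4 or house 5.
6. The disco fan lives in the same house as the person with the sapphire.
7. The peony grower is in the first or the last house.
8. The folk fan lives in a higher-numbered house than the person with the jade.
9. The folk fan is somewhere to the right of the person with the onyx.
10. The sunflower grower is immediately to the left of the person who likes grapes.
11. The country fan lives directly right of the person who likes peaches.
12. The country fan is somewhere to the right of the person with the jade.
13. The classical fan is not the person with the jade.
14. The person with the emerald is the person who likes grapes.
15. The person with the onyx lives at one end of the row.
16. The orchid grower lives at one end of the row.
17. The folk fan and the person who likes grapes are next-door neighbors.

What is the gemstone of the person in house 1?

Clue 15 places the person with the onyx in house 1.
From clue 16, the orchid grower must be in house 5.
That leaves peony as the flower for house 1.
House 1 favorite fruit: only kiwis fits.
So house 5 gets plums for favorite fruit.
The person with the sapphire is in house 5 (clue 2).
Clue 6 places the disco fan in house 5.
So house 4 gets grapes for favorite fruit.
From clue 10, the sunflower grower must be in house 3.
From clue 14, the person with the emerald must be in house 4.
By clue 17, the folk fan is in house 3.
That leaves country as the music genre for house 4.
House 2 flower: only rose fits.
The only flower still possible for house 4 is dahlia.
By clue 8, the person with the jade is in house 2.
From clue 11, the person who likes peaches must be in house 3.
The classical fan is in house 1 (clue 13).
So house 2 gets pop for music genre.
That leaves pearl as the gemstone for house 3.
House 2's favorite fruit must be bananas (nothing else left).
So: house 1 = classical/onyx/peony/kiwis, house 2 = pop/jade/rose/bananas, house 3 = folk/pearl/sunflower/peaches, house 4 = country/emerald/dahlia/grapes, house 5 = disco/sapphire/orchid/plums.

onyx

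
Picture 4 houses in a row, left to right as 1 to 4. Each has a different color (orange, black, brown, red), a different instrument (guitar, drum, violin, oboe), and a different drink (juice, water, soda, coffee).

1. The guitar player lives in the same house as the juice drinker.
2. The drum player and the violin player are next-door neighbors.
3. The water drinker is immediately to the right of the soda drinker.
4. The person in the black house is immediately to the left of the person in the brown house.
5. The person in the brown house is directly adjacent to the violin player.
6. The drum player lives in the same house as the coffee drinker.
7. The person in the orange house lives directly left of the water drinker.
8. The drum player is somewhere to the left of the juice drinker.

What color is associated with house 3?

The person in the black house is narrowed to house 1 or 2 or 3; consider each.
Placing it in house 1 and house 3 leads to a contradiction, so it's in house 2.
The person in the brown house is in house 3 (clue 4).
So house 4 gets red for color.
Clue 7: the water drinker is in house 2.
That leaves orange as the color for house 1.
So house 4 gets juice for drink.
The guitar player is in house 4 (clue 1).
By clue 3, the soda drinker is in house 1.
House 2 instrument: only violin fits.
House 3's drink must be coffee (nothing else left).
The drum player is in house 3 (clue 6).
House 1's instrument must be oboe (nothing else left).
So: house 1 = orange/oboe/soda, house 2 = black/violin/water, house 3 = brown/drum/coffee, house 4 = red/guitar/juice.

brown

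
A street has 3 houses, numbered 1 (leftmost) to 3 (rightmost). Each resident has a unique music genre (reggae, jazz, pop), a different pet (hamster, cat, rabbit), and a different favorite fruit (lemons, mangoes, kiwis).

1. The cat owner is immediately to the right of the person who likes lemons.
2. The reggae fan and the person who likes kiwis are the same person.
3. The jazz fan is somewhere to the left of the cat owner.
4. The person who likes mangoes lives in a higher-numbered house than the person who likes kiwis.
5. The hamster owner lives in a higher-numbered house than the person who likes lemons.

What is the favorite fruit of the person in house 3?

mangoes

So house 1 gets rabbit for pet.
House 3's favorite fruit must be mangoes (nothing else left).
House 3 music genre: only pop fits.
The jazz fan is narrowed to house 1 or 2; consider each.
Placing it in house 2 leads to a contradiction, so it's in house 1.
The only music genre still possible for house 2 is reggae.
By clue 2, the person who likes kiwis is in house 2.
That leaves lemons as the favorite fruit for house 1.
The cat owner is in house 2 (clue 1).
That leaves hamster as the pet for house 3.
So: house 1 = jazz/rabbit/lemons, house 2 = reggae/cat/kiwis, house 3 = pop/hamster/mangoes.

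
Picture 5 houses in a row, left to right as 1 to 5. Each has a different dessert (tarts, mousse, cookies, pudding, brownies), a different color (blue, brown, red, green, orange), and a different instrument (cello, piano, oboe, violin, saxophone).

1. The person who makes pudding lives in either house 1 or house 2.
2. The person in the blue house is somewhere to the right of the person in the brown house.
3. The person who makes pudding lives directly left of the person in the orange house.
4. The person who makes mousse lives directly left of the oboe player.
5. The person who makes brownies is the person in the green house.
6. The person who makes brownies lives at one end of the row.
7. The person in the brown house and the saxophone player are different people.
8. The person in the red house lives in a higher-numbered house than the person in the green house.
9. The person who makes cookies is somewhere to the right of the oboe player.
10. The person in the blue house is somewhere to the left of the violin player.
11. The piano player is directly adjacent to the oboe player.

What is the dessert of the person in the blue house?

tarts

The only color still possible for house 5 is red.
The person who makes brownies is in house 1 (clue 5).
From clue 5, the person in the green house must be in house 1.
House 4's color must be blue (nothing else left).
The person in the orange house is in house 3 (clue 3).
From clue 10, the violin player must be in house 5.
So house 2 gets pudding for dessert.
House 2's color must be brown (nothing else left).
Clue 4: the oboe player is in house 4.
The person who makes cookies is in house 5 (clue 9).
Clue 11 places the piano player in house 3.
So house 3 gets mousse for dessert.
House 4 dessert: only tarts fits.
That leaves saxophone as the instrument for house 1.
The only instrument still possible for house 2 is cello.
So: house 1 = brownies/green/saxophone, house 2 = pudding/brown/cello, house 3 = mousse/orange/piano, house 4 = tarts/blue/oboe, house 5 = cookies/red/violin.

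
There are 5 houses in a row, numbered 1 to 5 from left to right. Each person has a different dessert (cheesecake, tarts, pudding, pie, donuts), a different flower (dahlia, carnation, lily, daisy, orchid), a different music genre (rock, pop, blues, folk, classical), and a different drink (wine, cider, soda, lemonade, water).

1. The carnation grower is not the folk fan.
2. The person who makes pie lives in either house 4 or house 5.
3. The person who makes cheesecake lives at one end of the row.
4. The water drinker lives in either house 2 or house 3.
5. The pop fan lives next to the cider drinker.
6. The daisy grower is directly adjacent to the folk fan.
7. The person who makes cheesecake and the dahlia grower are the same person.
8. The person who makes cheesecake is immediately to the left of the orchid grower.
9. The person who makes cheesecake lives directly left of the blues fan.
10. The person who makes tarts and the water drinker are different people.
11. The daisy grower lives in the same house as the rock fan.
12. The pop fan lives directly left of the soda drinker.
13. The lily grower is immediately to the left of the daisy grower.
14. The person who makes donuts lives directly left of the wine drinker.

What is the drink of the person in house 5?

wine

From clue 8, the person who makes cheesecake must be in house 1.
Clue 8: the orchid grower is in house 2.
Clue 9 places the blues fan in house 2.
By clue 7, the dahlia grower is in house 1.
The only drink still possible for house 1 is lemonade.
The person who makes pie is narrowed to house 4 or 5; consider each.
Placing it in house 4 leads to a contradiction, so it's in house 5.
The daisy grower is narrowed to house 4 or 5; consider each.
Placing it in house 4 leads to a contradiction, so it's in house 5.
From clue 6, the folk fan must be in house 4.
By clue 11, the rock fan is in house 5.
Clue 13 places the lily grower in house 4.
So house 3 gets carnation for flower.
House 5 drink: only wine fits.
By clue 14, the person who makes donuts is in house 4.
House 3 drink: only water fits.
The person who makes tarts is in house 2 (clue 10).
That leaves pudding as the dessert for house 3.
The classical fan is narrowed to house 1 or 3; consider each.
Placing it in house 3 leads to a contradiction, so it's in house 1.
House 3's music genre must be pop (nothing else left).
Clue 12 places the soda drinker in house 4.
That leaves cider as the drink for house 2.
So: house 1 = cheesecake/dahlia/classical/lemonade, house 2 = tarts/orchid/blues/cider, house 3 = pudding/carnation/pop/water, house 4 = donuts/lily/folk/soda, house 5 = pie/daisy/rock/wine.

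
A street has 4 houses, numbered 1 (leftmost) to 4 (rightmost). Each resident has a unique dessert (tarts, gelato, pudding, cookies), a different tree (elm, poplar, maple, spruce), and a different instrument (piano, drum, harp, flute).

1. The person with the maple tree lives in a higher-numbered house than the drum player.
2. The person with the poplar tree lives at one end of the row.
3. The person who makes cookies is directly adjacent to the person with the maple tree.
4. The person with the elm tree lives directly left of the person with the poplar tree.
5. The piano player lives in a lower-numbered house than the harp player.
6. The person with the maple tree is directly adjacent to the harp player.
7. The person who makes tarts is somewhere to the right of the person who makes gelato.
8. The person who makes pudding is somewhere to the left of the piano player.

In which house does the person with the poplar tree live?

4

From clue 4, the person with the elm tree must be in house 3.
From clue 4, the person with the poplar tree must be in house 4.
House 1 tree: only spruce fits.
House 2 tree: only maple fits.
Clue 1 places the drum player in house 1.
Clue 6 places the harp player in house 3.
The only dessert still possible for house 4 is tarts.
House 4 instrument: only flute fits.
Clue 8: the person who makes pudding is in house 1.
That leaves gelato as the dessert for house 2.
That leaves cookies as the dessert for house 3.
House 2 instrument: only piano fits.
So: house 1 = pudding/spruce/drum, house 2 = gelato/maple/piano, house 3 = cookies/elm/harp, house 4 = tarts/poplar/flute.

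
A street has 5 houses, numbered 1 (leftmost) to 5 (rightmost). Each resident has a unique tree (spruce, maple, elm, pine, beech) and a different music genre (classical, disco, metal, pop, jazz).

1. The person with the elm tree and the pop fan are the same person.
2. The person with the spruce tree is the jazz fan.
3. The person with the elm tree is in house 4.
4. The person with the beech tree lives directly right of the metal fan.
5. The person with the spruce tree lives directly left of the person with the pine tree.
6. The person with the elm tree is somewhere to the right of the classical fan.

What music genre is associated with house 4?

pop

By clue 3, the person with the elm tree is in house 4.
Clue 1 places the pop fan in house 4.
House 5 music genre: only disco fits.
The only tree still possible for house 5 is maple.
House 3 music genre: only classical fits.
That leaves spruce as the tree for house 1.
The jazz fan is in house 1 (clue 2).
Clue 5: the person with the pine tree is in house 2.
House 3 tree: only beech fits.
The only music genre still possible for house 2 is metal.
So: house 1 = spruce/jazz, house 2 = pine/metal, house 3 = beech/classical, house 4 = elm/pop, house 5 = maple/disco.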